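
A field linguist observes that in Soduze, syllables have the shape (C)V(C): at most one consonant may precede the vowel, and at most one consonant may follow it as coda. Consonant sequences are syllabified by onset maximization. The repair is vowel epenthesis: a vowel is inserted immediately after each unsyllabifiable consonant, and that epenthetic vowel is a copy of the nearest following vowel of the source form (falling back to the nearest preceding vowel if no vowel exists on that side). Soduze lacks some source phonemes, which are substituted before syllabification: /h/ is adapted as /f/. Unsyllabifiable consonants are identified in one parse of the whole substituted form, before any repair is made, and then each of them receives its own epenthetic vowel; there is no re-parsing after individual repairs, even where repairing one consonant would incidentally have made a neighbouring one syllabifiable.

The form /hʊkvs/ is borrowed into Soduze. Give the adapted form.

fʊkvʊsʊ

Substitution: /h/ → /f/, giving /fʊkvs/.
Under (C)V(C), the unsyllabifiable consonants are /v/, /s/ (at most one coda consonant is licensed; onsets are limited to one consonant).
Epenthesis after each stranded consonant: /v/ → /vʊ/, /s/ → /sʊ/.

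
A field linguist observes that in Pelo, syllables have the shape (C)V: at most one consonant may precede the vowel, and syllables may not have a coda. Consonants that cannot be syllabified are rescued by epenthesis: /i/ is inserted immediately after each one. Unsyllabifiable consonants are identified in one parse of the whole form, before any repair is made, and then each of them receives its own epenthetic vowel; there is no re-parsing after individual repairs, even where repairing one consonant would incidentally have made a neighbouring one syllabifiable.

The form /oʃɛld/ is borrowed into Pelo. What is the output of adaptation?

Under (C)V, the unsyllabifiable consonants are /l/, /d/ (no codas are permitted; onsets are limited to one consonant).
Inserting the epenthetic vowel yields /l/ → /li/, /d/ → /di/.

oʃɛlidi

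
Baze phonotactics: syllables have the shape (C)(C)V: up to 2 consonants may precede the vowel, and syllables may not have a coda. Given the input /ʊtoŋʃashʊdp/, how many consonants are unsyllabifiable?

The consonants /d/, /p/ cannot be parsed into a legal (C)(C)V syllable (no codas are permitted; onsets may contain at most 2 consonants).

2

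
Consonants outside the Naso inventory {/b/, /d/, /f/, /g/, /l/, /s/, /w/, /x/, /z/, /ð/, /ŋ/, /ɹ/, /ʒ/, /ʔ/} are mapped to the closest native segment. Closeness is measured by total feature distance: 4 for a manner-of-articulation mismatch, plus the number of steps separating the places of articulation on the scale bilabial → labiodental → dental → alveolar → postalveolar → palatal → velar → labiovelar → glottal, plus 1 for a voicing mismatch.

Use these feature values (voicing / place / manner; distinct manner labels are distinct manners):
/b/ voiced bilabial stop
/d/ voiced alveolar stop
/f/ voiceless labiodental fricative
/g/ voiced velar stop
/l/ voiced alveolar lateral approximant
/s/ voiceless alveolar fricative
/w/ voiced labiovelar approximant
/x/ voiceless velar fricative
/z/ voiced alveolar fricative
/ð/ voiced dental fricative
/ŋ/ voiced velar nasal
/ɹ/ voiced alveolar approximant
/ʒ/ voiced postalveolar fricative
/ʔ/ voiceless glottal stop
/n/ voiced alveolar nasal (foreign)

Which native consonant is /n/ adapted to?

/ŋ/ is closest: same manner (nasal), place distance 3 (alveolar→velar), same voicing; total 3. Next closest is /d/ at distance 4.

ŋ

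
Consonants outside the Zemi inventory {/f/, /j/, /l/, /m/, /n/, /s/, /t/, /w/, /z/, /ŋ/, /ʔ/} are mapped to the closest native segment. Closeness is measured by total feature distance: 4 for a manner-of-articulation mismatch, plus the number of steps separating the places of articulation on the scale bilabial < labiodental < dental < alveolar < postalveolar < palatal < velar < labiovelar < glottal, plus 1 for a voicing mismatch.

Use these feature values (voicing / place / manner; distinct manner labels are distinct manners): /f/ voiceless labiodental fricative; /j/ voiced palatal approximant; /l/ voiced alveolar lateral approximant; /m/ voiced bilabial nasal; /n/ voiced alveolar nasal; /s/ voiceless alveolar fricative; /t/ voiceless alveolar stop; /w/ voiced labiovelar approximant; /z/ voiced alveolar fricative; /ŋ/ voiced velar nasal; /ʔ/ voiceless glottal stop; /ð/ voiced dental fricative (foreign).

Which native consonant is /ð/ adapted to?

z

/z/ is closest: same manner (fricative), place distance 1 (dental→alveolar), same voicing; total 1. Next closest is /f/ at distance 2.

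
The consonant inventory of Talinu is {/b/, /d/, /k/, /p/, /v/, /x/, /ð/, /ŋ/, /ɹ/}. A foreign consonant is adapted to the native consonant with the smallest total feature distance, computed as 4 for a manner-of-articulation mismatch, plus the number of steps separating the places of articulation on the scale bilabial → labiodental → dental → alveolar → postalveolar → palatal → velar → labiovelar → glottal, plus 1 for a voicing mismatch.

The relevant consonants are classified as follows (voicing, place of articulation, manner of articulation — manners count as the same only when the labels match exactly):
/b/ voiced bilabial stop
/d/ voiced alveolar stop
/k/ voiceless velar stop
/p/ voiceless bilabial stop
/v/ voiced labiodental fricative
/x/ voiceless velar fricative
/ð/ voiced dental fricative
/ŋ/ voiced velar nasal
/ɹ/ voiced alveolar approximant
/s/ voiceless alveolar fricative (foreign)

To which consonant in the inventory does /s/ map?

/ð/ is closest: same manner (fricative), place distance 1 (alveolar→dental), voicing differs (+1); total 2. Next closest is /v/ at distance 3.

ð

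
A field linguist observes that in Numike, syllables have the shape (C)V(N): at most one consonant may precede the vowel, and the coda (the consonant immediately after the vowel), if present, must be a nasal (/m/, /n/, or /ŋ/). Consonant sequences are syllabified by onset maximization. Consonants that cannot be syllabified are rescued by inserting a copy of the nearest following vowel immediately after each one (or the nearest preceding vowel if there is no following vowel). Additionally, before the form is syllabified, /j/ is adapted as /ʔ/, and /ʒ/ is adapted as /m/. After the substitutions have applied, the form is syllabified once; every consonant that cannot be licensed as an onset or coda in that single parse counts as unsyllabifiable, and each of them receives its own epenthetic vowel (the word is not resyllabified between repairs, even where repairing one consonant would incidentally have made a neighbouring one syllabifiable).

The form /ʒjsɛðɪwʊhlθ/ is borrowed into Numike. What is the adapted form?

mɛʔɛsɛðɪwʊhʊlʊθʊ

Substitution: /ʒ/ → /m/, /j/ → /ʔ/, giving /mʔsɛðɪwʊhlθ/.
Syllabifying with onset maximization leaves /m/, /ʔ/, /h/, /l/, /θ/ stranded (only a nasal (/m/, /n/, or /ŋ/) is licensed in coda position; onsets are limited to one consonant).
Epenthesis after each stranded consonant: /m/ → /mɛ/, /ʔ/ → /ʔɛ/, /h/ → /hʊ/, /l/ → /lʊ/, /θ/ → /θʊ/.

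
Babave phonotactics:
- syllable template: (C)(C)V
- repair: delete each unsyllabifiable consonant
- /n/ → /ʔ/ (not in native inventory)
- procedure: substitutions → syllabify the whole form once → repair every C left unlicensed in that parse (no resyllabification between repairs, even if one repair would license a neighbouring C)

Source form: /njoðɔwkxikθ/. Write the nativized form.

Substitution: /n/ → /ʔ/, giving /ʔjoðɔwkxikθ/.
The consonants /w/, /k/, /θ/ cannot be parsed into a legal (C)(C)V syllable (no codas are permitted; onsets may contain at most 2 consonants).
Deleting the stranded consonants removes /w/, /k/, /θ/.

ʔjoðɔkxi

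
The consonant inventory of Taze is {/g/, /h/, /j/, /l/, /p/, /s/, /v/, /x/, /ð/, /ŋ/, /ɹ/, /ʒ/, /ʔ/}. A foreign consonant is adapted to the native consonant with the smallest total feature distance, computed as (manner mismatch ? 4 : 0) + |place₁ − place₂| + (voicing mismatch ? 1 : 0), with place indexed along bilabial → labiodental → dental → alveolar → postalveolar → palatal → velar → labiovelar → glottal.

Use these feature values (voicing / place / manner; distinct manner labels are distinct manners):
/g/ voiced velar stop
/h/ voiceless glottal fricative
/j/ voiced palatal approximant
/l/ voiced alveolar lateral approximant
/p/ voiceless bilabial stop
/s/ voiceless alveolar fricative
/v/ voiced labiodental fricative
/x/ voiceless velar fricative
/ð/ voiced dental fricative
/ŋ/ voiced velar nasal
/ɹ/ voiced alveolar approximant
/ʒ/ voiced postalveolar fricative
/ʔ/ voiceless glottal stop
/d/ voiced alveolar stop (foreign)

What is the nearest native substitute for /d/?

/g/ is closest: same manner (stop), place distance 3 (alveolar→velar), same voicing; total 3. Next closest is /l/ at distance 4.

g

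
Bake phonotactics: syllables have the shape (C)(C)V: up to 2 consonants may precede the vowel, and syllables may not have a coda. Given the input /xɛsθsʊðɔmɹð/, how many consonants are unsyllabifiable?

4

The consonants /s/, /m/, /ɹ/, /ð/ cannot be parsed into a legal (C)(C)V syllable (no codas are permitted; onsets may contain at most 2 consonants).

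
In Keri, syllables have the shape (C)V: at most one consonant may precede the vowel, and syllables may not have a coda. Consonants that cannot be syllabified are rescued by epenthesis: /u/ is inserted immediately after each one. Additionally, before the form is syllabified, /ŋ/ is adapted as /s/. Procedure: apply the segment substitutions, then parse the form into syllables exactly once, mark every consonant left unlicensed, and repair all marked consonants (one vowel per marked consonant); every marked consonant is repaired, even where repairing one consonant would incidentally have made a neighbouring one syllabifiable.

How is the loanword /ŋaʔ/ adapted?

saʔu

Substitution: /ŋ/ → /s/, giving /saʔ/.
Under (C)V, the unsyllabifiable consonants are /ʔ/ (no codas are permitted; onsets are limited to one consonant).
Epenthesis after each stranded consonant: /ʔ/ → /ʔu/.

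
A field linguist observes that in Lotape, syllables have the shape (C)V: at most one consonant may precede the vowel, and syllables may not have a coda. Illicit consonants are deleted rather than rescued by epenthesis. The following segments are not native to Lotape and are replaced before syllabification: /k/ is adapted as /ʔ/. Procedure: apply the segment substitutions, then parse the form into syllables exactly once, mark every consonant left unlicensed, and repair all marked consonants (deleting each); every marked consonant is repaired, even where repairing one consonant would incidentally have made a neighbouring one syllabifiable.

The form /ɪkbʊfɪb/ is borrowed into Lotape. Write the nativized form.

ɪbʊfɪ

Substitution: /k/ → /ʔ/, giving /ɪʔbʊfɪb/.
The consonants /ʔ/, /b/ cannot be parsed into a legal (C)V syllable (no codas are permitted; onsets are limited to one consonant).
Deleting the stranded consonants removes /ʔ/, /b/.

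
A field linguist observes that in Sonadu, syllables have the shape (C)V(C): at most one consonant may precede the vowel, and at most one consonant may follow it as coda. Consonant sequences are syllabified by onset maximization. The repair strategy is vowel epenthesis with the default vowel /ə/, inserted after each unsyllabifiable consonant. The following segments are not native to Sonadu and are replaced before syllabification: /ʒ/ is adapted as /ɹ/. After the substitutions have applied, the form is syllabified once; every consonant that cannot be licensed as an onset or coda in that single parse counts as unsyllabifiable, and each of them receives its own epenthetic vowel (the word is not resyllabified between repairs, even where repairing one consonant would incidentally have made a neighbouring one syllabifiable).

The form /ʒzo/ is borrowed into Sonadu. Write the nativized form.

Substitution: /ʒ/ → /ɹ/, giving /ɹzo/.
Under (C)V(C), the unsyllabifiable consonants are /ɹ/ (at most one coda consonant is licensed; onsets are limited to one consonant).
Each unlicensed consonant becomes the onset of a new syllable: /ɹ/ → /ɹə/.

ɹəzo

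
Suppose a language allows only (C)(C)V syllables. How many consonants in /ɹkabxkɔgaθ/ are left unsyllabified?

2

Syllabifying with onset maximization leaves /b/, /θ/ stranded (no codas are permitted; onsets may contain at most 2 consonants).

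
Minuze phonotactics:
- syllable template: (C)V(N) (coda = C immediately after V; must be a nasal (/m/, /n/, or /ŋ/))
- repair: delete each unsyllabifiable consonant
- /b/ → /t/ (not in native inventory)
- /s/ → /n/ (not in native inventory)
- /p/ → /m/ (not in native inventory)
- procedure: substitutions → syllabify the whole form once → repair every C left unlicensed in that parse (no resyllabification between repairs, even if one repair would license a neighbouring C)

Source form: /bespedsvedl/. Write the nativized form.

tenmeve

Substitution: /b/ → /t/, /s/ → /n/, /p/ → /m/, giving /tenmednvedl/.
Under (C)V(N), the unsyllabifiable consonants are /d/, /n/, /d/, /l/ (only a nasal (/m/, /n/, or /ŋ/) is licensed in coda position; onsets are limited to one consonant).
Each unlicensed consonant is deleted: /d/, /n/, /d/, /l/.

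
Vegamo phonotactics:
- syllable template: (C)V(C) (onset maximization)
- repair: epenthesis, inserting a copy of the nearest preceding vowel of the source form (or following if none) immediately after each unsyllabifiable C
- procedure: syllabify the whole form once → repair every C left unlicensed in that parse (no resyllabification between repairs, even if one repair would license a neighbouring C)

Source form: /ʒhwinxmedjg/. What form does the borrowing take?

ʒihiwinximedjege

Syllabifying with onset maximization leaves /ʒ/, /h/, /x/, /j/, /g/ stranded (at most one coda consonant is licensed; onsets are limited to one consonant).
Epenthesis after each stranded consonant: /ʒ/ → /ʒi/, /h/ → /hi/, /x/ → /xi/, /j/ → /je/, /g/ → /ge/.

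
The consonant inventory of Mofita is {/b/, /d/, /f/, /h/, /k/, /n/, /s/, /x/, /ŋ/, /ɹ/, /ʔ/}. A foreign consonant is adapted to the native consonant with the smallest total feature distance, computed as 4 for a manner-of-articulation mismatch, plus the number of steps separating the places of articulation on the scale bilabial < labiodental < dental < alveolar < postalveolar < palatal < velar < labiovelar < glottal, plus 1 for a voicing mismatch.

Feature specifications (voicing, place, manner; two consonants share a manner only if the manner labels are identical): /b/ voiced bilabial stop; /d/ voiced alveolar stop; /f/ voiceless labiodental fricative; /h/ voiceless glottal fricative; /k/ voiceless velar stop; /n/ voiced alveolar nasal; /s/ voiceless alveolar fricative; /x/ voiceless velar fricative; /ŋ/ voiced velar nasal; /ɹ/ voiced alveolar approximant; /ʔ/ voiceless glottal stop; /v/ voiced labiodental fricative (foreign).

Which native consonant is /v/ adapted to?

/f/ is closest: same manner (fricative), place distance 0 (labiodental→labiodental), voicing differs (+1); total 1. Next closest is /s/ at distance 3.

f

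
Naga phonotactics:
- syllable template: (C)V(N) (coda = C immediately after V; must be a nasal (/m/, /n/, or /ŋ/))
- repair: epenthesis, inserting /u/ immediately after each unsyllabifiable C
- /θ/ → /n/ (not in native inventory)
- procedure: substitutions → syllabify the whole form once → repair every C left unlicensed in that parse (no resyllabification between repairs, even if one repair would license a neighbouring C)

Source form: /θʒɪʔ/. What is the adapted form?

nuʒɪʔu

Substitution: /θ/ → /n/, giving /nʒɪʔ/.
The consonants /n/, /ʔ/ cannot be parsed into a legal (C)V(N) syllable (only a nasal (/m/, /n/, or /ŋ/) is licensed in coda position; onsets are limited to one consonant).
Each unlicensed consonant becomes the onset of a new syllable: /n/ → /nu/, /ʔ/ → /ʔu/.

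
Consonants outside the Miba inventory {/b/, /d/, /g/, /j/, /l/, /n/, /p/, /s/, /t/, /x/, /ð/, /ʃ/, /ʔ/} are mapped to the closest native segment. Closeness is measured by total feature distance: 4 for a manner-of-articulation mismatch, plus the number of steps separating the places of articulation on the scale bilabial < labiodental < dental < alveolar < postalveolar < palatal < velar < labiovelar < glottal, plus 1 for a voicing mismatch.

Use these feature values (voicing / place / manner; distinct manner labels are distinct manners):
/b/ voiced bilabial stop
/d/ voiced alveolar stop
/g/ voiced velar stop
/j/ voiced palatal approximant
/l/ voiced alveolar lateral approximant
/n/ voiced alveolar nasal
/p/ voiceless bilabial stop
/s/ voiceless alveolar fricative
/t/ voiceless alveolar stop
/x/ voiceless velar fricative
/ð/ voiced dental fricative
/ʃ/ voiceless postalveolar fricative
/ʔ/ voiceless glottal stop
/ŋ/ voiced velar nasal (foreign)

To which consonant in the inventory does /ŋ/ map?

n

/n/ is closest: same manner (nasal), place distance 3 (velar→alveolar), same voicing; total 3. Next closest is /g/ at distance 4.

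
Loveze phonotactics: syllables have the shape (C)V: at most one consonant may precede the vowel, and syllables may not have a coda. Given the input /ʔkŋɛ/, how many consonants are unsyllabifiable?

2

The consonants /ʔ/, /k/ cannot be parsed into a legal (C)V syllable (no codas are permitted; onsets are limited to one consonant).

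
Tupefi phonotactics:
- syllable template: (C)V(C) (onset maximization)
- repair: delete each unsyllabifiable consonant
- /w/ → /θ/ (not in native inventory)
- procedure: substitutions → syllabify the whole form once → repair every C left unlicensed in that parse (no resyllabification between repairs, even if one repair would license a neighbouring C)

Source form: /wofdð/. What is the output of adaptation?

θof

Substitution: /w/ → /θ/, giving /θofdð/.
Syllabifying with onset maximization leaves /d/, /ð/ stranded (at most one coda consonant is licensed; onsets are limited to one consonant).
Deletion applies to /d/, /ð/.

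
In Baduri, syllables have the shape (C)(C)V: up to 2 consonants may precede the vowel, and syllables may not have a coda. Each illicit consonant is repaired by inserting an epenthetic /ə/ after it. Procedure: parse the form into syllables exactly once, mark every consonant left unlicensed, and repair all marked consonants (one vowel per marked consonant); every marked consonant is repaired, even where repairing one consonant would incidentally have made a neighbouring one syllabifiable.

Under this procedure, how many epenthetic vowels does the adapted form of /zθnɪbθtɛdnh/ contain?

The unsyllabifiable consonants are /z/, /b/, /d/, /n/, /h/; each receives one epenthetic vowel.

5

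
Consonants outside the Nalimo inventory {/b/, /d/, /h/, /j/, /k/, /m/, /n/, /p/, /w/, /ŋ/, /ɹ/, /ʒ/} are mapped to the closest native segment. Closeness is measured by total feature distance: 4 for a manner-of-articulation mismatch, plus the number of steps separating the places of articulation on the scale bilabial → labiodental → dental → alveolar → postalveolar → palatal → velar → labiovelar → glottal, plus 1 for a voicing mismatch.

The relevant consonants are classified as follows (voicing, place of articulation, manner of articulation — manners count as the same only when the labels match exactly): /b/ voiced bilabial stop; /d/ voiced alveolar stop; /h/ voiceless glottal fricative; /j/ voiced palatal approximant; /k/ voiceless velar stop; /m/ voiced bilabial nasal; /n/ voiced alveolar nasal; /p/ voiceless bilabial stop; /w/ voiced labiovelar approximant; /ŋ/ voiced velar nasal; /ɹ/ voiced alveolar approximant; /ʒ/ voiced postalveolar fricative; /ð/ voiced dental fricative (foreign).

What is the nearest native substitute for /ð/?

/ʒ/ is closest: same manner (fricative), place distance 2 (dental→postalveolar), same voicing; total 2. Next closest is /d/ at distance 5.

ʒ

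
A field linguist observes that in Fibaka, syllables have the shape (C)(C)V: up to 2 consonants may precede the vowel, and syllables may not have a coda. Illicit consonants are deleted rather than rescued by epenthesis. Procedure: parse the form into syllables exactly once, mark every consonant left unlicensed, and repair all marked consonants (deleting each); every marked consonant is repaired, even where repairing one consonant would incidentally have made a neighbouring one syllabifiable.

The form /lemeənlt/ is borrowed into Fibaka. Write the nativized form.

lemeə

Syllabifying with onset maximization leaves /n/, /l/, /t/ stranded (no codas are permitted; onsets may contain at most 2 consonants).
Deleting the stranded consonants removes /n/, /l/, /t/.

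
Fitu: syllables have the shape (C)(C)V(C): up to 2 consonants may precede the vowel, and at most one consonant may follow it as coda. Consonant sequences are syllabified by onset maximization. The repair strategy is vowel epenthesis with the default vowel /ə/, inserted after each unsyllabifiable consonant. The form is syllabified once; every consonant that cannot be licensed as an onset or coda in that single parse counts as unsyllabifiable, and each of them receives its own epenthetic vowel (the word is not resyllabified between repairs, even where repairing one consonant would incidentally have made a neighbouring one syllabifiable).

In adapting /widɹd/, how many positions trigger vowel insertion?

2

The unsyllabifiable consonants are /ɹ/, /d/; each receives one epenthetic vowel.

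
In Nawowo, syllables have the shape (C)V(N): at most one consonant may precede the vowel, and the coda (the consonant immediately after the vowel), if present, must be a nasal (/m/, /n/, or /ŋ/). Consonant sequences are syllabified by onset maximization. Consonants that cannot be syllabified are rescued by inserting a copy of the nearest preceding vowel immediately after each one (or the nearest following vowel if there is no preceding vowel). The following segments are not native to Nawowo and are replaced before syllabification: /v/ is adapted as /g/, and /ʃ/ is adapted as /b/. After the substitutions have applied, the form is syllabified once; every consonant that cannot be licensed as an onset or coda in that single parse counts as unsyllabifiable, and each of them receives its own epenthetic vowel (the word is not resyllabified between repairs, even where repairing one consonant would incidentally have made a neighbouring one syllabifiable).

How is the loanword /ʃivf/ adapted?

bigifi

Substitution: /ʃ/ → /b/, /v/ → /g/, giving /bigf/.
The consonants /g/, /f/ cannot be parsed into a legal (C)V(N) syllable (only a nasal (/m/, /n/, or /ŋ/) is licensed in coda position; onsets are limited to one consonant).
Each unlicensed consonant becomes the onset of a new syllable: /g/ → /gi/, /f/ → /fi/.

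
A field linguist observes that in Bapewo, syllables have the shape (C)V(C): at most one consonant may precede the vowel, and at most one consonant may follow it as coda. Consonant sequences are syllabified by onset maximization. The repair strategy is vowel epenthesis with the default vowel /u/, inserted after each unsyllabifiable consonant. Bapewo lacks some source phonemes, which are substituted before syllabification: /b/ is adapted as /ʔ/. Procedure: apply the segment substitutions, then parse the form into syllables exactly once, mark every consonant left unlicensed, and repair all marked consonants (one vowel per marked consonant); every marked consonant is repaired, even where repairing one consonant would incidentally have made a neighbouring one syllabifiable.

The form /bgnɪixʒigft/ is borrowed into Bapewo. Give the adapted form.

ʔugunɪixʒigfutu

Substitution: /b/ → /ʔ/, giving /ʔgnɪixʒigft/.
Syllabifying with onset maximization leaves /ʔ/, /g/, /f/, /t/ stranded (at most one coda consonant is licensed; onsets are limited to one consonant).
Inserting the epenthetic vowel yields /ʔ/ → /ʔu/, /g/ → /gu/, /f/ → /fu/, /t/ → /tu/.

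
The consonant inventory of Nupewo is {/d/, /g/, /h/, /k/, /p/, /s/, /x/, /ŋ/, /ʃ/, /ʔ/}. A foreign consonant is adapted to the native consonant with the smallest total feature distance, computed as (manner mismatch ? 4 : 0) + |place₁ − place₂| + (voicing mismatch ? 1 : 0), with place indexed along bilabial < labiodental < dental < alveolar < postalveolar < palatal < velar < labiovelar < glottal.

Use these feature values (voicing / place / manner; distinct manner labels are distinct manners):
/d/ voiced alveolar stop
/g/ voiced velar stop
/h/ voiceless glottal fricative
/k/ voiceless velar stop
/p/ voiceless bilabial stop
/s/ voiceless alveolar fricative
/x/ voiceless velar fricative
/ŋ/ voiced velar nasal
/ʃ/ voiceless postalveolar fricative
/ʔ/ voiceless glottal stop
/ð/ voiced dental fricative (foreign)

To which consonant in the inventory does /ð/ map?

s

/s/ is closest: same manner (fricative), place distance 1 (dental→alveolar), voicing differs (+1); total 2. Next closest is /ʃ/ at distance 3.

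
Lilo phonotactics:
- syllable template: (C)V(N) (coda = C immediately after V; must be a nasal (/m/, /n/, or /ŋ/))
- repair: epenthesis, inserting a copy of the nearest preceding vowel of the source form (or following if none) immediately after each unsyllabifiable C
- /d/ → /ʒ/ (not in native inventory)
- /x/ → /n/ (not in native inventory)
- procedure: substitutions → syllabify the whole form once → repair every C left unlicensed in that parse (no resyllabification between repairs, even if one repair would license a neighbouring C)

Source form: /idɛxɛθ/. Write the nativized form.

iʒɛnɛθɛ

Substitution: /d/ → /ʒ/, /x/ → /n/, giving /iʒɛnɛθ/.
Syllabifying with onset maximization leaves /θ/ stranded (only a nasal (/m/, /n/, or /ŋ/) is licensed in coda position; onsets are limited to one consonant).
Each unlicensed consonant becomes the onset of a new syllable: /θ/ → /θɛ/.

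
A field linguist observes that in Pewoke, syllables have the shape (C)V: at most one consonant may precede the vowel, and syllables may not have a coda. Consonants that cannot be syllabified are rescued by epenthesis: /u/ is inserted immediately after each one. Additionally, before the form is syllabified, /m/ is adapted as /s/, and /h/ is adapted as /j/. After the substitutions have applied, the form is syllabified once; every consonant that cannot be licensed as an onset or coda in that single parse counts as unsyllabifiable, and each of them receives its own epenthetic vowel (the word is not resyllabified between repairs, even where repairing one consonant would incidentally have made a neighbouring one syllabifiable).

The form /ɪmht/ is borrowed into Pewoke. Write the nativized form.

ɪsujutu

Substitution: /m/ → /s/, /h/ → /j/, giving /ɪsjt/.
Under (C)V, the unsyllabifiable consonants are /s/, /j/, /t/ (no codas are permitted; onsets are limited to one consonant).
Epenthesis after each stranded consonant: /s/ → /su/, /j/ → /ju/, /t/ → /tu/.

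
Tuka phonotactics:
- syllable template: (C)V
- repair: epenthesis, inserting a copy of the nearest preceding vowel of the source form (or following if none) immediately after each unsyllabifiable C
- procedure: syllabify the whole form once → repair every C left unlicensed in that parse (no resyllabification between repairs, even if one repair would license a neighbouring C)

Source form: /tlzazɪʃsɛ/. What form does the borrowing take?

The consonants /t/, /l/, /ʃ/ cannot be parsed into a legal (C)V syllable (no codas are permitted; onsets are limited to one consonant).
Inserting the epenthetic vowel yields /t/ → /ta/, /l/ → /la/, /ʃ/ → /ʃɪ/.

talazazɪʃɪsɛ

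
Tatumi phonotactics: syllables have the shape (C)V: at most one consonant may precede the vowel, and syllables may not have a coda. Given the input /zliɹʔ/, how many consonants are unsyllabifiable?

Under (C)V, the unsyllabifiable consonants are /z/, /ɹ/, /ʔ/ (no codas are permitted; onsets are limited to one consonant).

3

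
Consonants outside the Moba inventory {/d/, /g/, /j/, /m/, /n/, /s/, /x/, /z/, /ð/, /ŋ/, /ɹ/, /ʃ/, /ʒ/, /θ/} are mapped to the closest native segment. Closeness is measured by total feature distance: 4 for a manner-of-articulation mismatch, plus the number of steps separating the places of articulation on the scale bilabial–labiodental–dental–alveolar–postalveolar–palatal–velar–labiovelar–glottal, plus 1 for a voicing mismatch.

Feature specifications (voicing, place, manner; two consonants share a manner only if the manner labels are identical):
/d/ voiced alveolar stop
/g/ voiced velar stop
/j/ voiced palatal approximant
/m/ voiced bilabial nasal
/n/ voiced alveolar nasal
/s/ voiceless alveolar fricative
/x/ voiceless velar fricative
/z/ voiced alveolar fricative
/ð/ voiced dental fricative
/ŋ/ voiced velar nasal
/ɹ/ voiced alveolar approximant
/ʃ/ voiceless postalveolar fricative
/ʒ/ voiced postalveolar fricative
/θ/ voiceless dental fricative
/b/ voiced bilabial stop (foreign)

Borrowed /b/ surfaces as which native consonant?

d

/d/ is closest: same manner (stop), place distance 3 (bilabial→alveolar), same voicing; total 3. Next closest is /m/ at distance 4.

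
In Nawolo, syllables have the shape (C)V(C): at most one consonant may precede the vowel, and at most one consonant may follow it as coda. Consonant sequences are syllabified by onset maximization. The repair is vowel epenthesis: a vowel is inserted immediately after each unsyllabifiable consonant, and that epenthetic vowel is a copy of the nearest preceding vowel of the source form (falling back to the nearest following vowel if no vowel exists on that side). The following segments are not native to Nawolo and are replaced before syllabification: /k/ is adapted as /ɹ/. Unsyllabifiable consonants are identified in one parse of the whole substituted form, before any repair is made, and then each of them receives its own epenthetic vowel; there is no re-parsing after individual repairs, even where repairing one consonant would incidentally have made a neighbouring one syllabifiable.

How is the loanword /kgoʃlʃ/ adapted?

ɹogoʃloʃo

Substitution: /k/ → /ɹ/, giving /ɹgoʃlʃ/.
Syllabifying with onset maximization leaves /ɹ/, /l/, /ʃ/ stranded (at most one coda consonant is licensed; onsets are limited to one consonant).
Epenthesis after each stranded consonant: /ɹ/ → /ɹo/, /l/ → /lo/, /ʃ/ → /ʃo/.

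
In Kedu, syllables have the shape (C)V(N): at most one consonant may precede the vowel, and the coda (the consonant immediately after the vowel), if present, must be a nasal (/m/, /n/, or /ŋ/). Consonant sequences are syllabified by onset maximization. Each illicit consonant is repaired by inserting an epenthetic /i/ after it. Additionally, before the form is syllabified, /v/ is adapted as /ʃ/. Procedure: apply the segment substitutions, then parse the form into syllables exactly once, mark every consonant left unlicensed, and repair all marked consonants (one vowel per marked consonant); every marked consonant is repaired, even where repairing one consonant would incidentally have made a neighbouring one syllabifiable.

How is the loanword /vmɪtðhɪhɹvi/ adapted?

Substitution: /v/ → /ʃ/, giving /ʃmɪtðhɪhɹʃi/.
Under (C)V(N), the unsyllabifiable consonants are /ʃ/, /t/, /ð/, /h/, /ɹ/ (only a nasal (/m/, /n/, or /ŋ/) is licensed in coda position; onsets are limited to one consonant).
Each unlicensed consonant becomes the onset of a new syllable: /ʃ/ → /ʃi/, /t/ → /ti/, /ð/ → /ði/, /h/ → /hi/, /ɹ/ → /ɹi/.

ʃimɪtiðihɪhiɹiʃi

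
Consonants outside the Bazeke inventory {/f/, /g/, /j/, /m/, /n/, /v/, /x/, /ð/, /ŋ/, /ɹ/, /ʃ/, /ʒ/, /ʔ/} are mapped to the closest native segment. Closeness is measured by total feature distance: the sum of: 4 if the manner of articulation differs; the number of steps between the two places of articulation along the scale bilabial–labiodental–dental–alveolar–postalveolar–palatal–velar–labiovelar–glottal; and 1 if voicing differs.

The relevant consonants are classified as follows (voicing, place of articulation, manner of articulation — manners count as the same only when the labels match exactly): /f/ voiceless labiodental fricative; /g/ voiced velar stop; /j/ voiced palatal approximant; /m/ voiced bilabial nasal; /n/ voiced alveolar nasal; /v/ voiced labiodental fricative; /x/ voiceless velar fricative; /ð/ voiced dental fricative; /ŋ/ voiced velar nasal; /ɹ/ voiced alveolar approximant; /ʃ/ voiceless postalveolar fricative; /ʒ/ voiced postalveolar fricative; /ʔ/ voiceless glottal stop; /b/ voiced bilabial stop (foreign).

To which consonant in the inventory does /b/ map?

/m/ is closest: manner differs (stop→nasal, +4), place distance 0 (bilabial→bilabial), same voicing; total 4. Next closest is /v/ at distance 5.

m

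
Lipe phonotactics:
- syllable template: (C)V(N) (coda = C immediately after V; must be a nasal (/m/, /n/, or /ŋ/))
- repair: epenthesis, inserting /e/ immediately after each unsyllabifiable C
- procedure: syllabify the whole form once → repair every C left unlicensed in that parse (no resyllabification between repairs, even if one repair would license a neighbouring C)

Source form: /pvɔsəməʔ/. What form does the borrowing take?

pevɔsəməʔe

Under (C)V(N), the unsyllabifiable consonants are /p/, /ʔ/ (only a nasal (/m/, /n/, or /ŋ/) is licensed in coda position; onsets are limited to one consonant).
Epenthesis after each stranded consonant: /p/ → /pe/, /ʔ/ → /ʔe/.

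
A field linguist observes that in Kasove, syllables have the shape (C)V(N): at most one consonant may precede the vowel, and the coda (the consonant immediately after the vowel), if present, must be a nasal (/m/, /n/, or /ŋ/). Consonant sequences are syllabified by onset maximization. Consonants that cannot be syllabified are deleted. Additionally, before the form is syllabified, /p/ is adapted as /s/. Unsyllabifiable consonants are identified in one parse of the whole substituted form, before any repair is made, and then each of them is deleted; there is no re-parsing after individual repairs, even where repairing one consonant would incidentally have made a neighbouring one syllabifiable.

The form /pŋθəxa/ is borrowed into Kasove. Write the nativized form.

Substitution: /p/ → /s/, giving /sŋθəxa/.
Syllabifying with onset maximization leaves /s/, /ŋ/ stranded (only a nasal (/m/, /n/, or /ŋ/) is licensed in coda position; onsets are limited to one consonant).
Each unlicensed consonant is deleted: /s/, /ŋ/.

θəxa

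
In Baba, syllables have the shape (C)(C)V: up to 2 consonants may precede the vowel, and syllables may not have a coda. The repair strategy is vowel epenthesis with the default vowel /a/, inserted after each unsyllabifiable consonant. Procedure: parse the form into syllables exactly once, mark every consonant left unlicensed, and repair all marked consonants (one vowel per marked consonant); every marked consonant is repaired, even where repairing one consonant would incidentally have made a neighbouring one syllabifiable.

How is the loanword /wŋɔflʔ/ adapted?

wŋɔfalaʔa

Syllabifying with onset maximization leaves /f/, /l/, /ʔ/ stranded (no codas are permitted; onsets may contain at most 2 consonants).
Inserting the epenthetic vowel yields /f/ → /fa/, /l/ → /la/, /ʔ/ → /ʔa/.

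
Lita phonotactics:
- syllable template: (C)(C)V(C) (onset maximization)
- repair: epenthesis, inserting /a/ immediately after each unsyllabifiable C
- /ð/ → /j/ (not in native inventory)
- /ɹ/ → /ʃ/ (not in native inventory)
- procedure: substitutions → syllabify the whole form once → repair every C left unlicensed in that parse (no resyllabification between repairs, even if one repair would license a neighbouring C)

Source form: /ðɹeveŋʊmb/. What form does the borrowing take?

Substitution: /ð/ → /j/, /ɹ/ → /ʃ/, giving /jʃeveŋʊmb/.
The consonants /b/ cannot be parsed into a legal (C)(C)V(C) syllable (at most one coda consonant is licensed; onsets may contain at most 2 consonants).
Epenthesis after each stranded consonant: /b/ → /ba/.

jʃeveŋʊmba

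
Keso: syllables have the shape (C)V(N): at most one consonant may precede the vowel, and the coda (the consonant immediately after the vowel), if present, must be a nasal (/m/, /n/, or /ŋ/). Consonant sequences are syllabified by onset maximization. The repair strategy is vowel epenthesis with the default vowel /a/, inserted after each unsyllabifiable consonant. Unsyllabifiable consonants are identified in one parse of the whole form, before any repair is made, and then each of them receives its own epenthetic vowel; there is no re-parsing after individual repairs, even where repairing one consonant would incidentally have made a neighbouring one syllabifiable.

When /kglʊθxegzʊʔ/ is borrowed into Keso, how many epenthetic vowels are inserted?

5

The unsyllabifiable consonants are /k/, /g/, /θ/, /g/, /ʔ/; each receives one epenthetic vowel.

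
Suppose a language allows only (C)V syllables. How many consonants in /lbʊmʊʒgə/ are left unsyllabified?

2

Under (C)V, the unsyllabifiable consonants are /l/, /ʒ/ (no codas are permitted; onsets are limited to one consonant).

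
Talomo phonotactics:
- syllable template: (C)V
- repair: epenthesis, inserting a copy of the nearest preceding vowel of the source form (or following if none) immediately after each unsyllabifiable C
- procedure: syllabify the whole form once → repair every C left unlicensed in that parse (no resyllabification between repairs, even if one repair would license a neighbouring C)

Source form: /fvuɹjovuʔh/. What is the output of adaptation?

Under (C)V, the unsyllabifiable consonants are /f/, /ɹ/, /ʔ/, /h/ (no codas are permitted; onsets are limited to one consonant).
Inserting the epenthetic vowel yields /f/ → /fu/, /ɹ/ → /ɹu/, /ʔ/ → /ʔu/, /h/ → /hu/.

fuvuɹujovuʔuhu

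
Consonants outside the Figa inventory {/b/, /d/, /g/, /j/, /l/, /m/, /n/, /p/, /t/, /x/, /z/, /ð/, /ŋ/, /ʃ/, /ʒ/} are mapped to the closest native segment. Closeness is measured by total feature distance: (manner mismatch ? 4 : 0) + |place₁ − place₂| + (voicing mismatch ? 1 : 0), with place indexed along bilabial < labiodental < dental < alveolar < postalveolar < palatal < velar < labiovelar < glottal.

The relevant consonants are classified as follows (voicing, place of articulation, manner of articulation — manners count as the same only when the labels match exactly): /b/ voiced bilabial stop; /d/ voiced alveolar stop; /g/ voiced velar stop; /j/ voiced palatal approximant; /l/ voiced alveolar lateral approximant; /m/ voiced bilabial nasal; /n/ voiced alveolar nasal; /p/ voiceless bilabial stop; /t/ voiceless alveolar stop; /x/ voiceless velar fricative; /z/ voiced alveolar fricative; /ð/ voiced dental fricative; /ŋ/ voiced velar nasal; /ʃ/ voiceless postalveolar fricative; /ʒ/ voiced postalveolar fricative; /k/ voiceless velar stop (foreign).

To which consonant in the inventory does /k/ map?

/g/ is closest: same manner (stop), place distance 0 (velar→velar), voicing differs (+1); total 1. Next closest is /t/ at distance 3.

g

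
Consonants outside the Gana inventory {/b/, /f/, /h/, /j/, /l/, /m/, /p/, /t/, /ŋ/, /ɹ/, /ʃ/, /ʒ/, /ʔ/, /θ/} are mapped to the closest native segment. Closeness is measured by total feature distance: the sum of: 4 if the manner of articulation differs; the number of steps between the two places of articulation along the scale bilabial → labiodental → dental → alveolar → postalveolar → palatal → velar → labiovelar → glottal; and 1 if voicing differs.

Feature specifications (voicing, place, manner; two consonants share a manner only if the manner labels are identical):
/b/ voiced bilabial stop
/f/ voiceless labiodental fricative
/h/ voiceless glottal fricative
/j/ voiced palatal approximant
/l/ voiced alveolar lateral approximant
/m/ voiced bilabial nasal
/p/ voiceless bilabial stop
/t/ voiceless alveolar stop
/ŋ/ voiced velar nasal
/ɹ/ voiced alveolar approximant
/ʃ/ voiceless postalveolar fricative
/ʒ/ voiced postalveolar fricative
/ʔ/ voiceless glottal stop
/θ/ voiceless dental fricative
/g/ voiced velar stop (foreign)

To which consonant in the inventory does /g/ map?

/ʔ/ is closest: same manner (stop), place distance 2 (velar→glottal), voicing differs (+1); total 3. Next closest is /t/ at distance 4.

ʔ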